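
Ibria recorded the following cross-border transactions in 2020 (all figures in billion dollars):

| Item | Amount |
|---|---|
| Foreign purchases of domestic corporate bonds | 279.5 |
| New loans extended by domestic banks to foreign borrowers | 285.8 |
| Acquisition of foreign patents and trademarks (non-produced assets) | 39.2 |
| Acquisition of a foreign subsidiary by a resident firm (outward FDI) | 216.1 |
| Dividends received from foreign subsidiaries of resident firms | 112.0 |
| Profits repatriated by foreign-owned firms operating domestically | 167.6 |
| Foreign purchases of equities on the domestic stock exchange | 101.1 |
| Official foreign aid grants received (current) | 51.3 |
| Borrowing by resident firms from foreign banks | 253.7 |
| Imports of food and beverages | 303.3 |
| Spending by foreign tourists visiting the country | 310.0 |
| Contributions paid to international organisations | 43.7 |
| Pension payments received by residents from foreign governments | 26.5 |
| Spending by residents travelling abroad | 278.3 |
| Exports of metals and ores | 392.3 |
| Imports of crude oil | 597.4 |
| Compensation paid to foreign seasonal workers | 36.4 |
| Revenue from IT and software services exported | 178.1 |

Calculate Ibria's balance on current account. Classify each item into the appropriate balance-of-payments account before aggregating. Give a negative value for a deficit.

-356.5

Goods: 392.3 - 597.4 - 303.3 = -508.4
Services: -278.3 + 310.0 + 178.1 = 209.8
Primary income: 112.0 - 36.4 - 167.6 = -92.0
Secondary income: 51.3 - 43.7 + 26.5 = 34.1
Current account = (-508.4) + 209.8 + (-92.0) + 34.1 = -356.5
(Excluded from the current account — financial account: foreign purchases of domestic corporate bonds 279.5, new loans extended by domestic banks to foreign borrowers 285.8, acquisition of a foreign subsidiary by a resident firm (outward FDI) 216.1, foreign purchases of equities on the domestic stock exchange 101.1, borrowing by resident firms from foreign banks 253.7; capital account: acquisition of foreign patents and trademarks (non-produced assets) 39.2.)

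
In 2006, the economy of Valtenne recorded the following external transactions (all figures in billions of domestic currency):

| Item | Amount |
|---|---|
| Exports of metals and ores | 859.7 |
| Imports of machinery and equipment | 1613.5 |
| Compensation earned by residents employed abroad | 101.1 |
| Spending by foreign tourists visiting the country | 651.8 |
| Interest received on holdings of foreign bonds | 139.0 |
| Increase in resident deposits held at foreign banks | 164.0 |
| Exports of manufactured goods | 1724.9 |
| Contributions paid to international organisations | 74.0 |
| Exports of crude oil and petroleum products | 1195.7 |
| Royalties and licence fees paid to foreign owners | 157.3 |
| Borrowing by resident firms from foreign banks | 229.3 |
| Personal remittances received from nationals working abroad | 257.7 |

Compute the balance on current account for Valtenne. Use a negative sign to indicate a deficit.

Goods: 859.7 - 1613.5 + 1724.9 + 1195.7 = 2166.8
Services: -157.3 + 651.8 = 494.5
Primary income: 101.1 + 139.0 = 240.1
Secondary income: -74.0 + 257.7 = 183.7
Current account = 2166.8 + 494.5 + 240.1 + 183.7 = 3085.1
(Excluded from the current account — financial account: increase in resident deposits held at foreign banks 164.0, borrowing by resident firms from foreign banks 229.3.)

3085.1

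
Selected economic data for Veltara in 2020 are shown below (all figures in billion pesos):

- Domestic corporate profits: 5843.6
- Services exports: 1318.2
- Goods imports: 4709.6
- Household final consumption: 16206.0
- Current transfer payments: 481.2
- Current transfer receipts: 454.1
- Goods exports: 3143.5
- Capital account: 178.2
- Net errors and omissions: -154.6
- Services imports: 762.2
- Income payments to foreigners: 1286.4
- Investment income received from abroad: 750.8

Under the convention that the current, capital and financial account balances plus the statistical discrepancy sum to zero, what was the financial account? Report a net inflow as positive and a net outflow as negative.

1549.2

Goods balance = 3143.5 - 4709.6 = -1566.1
Services balance = 1318.2 - 762.2 = 556.0
Trade balance (goods + services) = -1566.1 + 556.0 = -1010.1
Net primary income = 750.8 - 1286.4 = -535.6
Net secondary income = 454.1 - 481.2 = -27.1
Current account = -1010.1 + (-535.6) + (-27.1) = -1572.8
Financial account = -(-1572.8 + 178.2 + (-154.6)) = 1549.2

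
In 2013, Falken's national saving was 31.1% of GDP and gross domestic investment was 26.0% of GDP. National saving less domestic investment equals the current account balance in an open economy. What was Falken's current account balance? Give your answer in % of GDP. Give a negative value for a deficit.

S - I = CA (net lending to the rest of the world).
CA = S - I = 31.1 - 26.0 = 5.1

5.1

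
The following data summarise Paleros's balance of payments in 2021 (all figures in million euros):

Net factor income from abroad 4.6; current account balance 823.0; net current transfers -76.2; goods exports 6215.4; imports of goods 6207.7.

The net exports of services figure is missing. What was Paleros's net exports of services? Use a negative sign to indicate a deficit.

Current account = goods balance + services balance + net primary income + net secondary income
Sum of the known components = -63.9
Net exports of services = CA - (known components) = 823.0 - (-63.9) = 886.9

886.9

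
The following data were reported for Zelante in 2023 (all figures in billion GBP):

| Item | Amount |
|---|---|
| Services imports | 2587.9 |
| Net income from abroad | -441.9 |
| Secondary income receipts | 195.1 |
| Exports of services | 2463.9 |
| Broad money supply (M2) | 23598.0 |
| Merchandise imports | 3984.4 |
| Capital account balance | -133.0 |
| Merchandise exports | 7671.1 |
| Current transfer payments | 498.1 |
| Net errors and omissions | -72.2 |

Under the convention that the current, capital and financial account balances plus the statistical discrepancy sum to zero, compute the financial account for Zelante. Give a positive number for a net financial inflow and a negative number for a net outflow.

-2612.6

Goods balance = 7671.1 - 3984.4 = 3686.7
Services balance = 2463.9 - 2587.9 = -124.0
Trade balance (goods + services) = 3686.7 + (-124.0) = 3562.7
Net primary income = -441.9
Net secondary income = 195.1 - 498.1 = -303.0
Current account = 3562.7 + (-441.9) + (-303.0) = 2817.8
Financial account = -(2817.8 + (-133.0) + (-72.2)) = -2612.6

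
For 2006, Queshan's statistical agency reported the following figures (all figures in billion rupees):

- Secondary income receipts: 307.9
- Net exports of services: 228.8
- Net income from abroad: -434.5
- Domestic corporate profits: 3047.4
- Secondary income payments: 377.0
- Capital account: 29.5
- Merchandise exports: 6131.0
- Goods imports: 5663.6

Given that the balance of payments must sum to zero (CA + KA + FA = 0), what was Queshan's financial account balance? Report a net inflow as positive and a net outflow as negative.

-222.1

Goods balance = 6131.0 - 5663.6 = 467.4
Services balance = 228.8
Trade balance (goods + services) = 467.4 + 228.8 = 696.2
Net primary income = -434.5
Net secondary income = 307.9 - 377.0 = -69.1
Current account = 696.2 + (-434.5) + (-69.1) = 192.6
Financial account = -(192.6 + 29.5) = -222.1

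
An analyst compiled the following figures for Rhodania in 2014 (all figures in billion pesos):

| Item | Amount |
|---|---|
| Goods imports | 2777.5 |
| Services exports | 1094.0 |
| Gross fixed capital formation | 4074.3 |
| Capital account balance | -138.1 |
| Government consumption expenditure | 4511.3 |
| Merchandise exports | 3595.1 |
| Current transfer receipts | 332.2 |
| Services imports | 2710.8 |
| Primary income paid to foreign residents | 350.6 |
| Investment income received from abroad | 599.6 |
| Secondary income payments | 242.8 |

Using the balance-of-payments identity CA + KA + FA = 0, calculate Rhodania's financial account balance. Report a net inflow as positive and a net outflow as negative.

598.9

Goods balance = 3595.1 - 2777.5 = 817.6
Services balance = 1094.0 - 2710.8 = -1616.8
Trade balance (goods + services) = 817.6 + (-1616.8) = -799.2
Net primary income = 599.6 - 350.6 = 249.0
Net secondary income = 332.2 - 242.8 = 89.4
Current account = -799.2 + 249.0 + 89.4 = -460.8
Financial account = -(-460.8 + (-138.1)) = 598.9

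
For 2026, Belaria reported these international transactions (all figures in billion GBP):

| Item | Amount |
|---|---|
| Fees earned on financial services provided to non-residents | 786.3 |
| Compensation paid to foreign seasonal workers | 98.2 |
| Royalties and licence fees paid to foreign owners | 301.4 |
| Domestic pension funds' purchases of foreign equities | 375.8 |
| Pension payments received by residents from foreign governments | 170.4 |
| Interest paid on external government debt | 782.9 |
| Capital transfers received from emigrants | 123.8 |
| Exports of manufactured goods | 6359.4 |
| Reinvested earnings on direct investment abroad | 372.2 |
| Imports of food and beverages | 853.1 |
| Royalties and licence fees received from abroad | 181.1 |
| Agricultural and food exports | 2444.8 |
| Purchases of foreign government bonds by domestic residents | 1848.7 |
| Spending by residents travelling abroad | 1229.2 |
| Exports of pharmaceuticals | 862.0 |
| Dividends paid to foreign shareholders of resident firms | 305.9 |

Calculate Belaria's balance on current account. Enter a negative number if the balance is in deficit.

Goods: 862.0 + 6359.4 - 853.1 + 2444.8 = 8813.1
Services: -301.4 + 181.1 + 786.3 - 1229.2 = -563.2
Primary income: -98.2 + 372.2 - 782.9 - 305.9 = -814.8
Secondary income: 170.4
Current account = 8813.1 + (-563.2) + (-814.8) + 170.4 = 7605.5
(Excluded from the current account — financial account: domestic pension funds' purchases of foreign equities 375.8, purchases of foreign government bonds by domestic residents 1848.7; capital account: capital transfers received from emigrants 123.8.)

7605.5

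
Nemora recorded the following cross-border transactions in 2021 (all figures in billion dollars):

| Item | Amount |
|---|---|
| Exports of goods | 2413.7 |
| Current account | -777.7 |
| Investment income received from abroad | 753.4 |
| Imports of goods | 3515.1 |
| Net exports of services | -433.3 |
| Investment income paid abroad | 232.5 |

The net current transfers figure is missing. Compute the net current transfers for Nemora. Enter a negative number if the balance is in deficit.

Current account = goods balance + services balance + net primary income + net secondary income
Sum of the known components = -1013.8
Net current transfers = CA - (known components) = -777.7 - (-1013.8) = 236.1

236.1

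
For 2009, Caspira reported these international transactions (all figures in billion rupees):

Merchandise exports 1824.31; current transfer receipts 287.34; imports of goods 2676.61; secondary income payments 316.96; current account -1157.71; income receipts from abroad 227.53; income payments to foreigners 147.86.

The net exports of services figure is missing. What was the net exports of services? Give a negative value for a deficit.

-355.46

Current account = goods balance + services balance + net primary income + net secondary income
Sum of the known components = -802.25
Net exports of services = CA - (known components) = -1157.71 - (-802.25) = -355.46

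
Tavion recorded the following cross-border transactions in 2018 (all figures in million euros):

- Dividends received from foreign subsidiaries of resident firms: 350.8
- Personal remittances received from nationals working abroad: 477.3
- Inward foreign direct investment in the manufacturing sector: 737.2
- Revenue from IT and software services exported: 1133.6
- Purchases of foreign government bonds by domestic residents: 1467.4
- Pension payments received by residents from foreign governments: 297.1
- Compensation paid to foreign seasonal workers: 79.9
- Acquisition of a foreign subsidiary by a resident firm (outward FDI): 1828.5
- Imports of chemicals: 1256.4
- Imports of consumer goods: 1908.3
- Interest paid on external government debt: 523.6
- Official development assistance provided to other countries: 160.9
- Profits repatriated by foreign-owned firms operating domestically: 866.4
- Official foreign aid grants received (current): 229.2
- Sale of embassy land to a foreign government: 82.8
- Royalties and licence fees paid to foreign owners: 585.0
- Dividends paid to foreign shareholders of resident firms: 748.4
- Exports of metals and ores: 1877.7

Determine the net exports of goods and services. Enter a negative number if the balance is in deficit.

Goods: -1908.3 - 1256.4 + 1877.7 = -1287.0
Services: 1133.6 - 585.0 = 548.6
Trade balance = -1287.0 + 548.6 = -738.4
(Excluded from the trade balance — primary income: dividends received from foreign subsidiaries of resident firms 350.8, compensation paid to foreign seasonal workers 79.9, interest paid on external government debt 523.6, profits repatriated by foreign-owned firms operating domestically 866.4, dividends paid to foreign shareholders of resident firms 748.4; secondary income: personal remittances received from nationals working abroad 477.3, pension payments received by residents from foreign governments 297.1, official development assistance provided to other countries 160.9, official foreign aid grants received (current) 229.2; financial account: inward foreign direct investment in the manufacturing sector 737.2, purchases of foreign government bonds by domestic residents 1467.4, acquisition of a foreign subsidiary by a resident firm (outward FDI) 1828.5; capital account: sale of embassy land to a foreign government 82.8.)

-738.4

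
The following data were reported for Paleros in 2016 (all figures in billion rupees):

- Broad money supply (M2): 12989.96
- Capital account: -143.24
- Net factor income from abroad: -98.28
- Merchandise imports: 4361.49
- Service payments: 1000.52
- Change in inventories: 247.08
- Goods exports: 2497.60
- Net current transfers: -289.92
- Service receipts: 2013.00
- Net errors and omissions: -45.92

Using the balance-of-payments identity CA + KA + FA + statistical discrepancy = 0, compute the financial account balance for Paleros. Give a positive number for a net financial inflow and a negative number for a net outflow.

Goods balance = 2497.60 - 4361.49 = -1863.89
Services balance = 2013.00 - 1000.52 = 1012.48
Trade balance (goods + services) = -1863.89 + 1012.48 = -851.41
Net primary income = -98.28
Net secondary income = -289.92
Current account = -851.41 + (-98.28) + (-289.92) = -1239.61
Financial account = -(-1239.61 + (-143.24) + (-45.92)) = 1428.77

1428.77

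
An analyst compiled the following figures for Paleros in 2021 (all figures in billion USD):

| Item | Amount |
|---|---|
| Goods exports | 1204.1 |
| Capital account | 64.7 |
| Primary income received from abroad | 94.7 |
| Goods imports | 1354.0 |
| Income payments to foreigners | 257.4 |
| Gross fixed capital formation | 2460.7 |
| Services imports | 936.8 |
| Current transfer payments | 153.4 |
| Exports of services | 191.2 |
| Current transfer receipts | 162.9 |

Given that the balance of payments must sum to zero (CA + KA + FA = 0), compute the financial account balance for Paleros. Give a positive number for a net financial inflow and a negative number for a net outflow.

984.0

Goods balance = 1204.1 - 1354.0 = -149.9
Services balance = 191.2 - 936.8 = -745.6
Trade balance (goods + services) = -149.9 + (-745.6) = -895.5
Net primary income = 94.7 - 257.4 = -162.7
Net secondary income = 162.9 - 153.4 = 9.5
Current account = -895.5 + (-162.7) + 9.5 = -1048.7
Financial account = -(-1048.7 + 64.7) = 984.0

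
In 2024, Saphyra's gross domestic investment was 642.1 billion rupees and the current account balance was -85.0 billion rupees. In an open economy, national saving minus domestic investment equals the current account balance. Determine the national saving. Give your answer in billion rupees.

557.1

S - I = CA (net lending to the rest of the world).
S = I + CA = 642.1 + (-85.0) = 557.1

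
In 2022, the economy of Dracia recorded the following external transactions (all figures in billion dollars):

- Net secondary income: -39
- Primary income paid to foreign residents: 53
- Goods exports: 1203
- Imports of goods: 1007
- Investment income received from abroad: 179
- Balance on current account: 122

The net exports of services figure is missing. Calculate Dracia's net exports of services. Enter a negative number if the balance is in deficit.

Current account = goods balance + services balance + net primary income + net secondary income
Sum of the known components = 283
Net exports of services = CA - (known components) = 122 - 283 = -161

-161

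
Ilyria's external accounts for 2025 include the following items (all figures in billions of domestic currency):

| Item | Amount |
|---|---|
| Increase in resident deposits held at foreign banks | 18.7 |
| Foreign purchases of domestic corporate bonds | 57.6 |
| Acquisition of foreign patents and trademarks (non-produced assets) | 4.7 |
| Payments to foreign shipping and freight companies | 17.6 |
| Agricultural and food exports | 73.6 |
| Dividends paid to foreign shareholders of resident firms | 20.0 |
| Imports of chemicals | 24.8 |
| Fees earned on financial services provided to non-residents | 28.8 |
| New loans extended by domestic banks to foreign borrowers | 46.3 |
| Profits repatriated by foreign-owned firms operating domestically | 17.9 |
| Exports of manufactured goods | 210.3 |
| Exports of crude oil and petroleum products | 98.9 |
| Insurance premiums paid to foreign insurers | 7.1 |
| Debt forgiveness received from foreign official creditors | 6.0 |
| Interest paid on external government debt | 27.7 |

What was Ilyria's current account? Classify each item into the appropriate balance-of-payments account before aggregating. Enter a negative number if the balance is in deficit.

296.5

Goods: -24.8 + 98.9 + 73.6 + 210.3 = 358.0
Services: 28.8 - 17.6 - 7.1 = 4.1
Primary income: -20.0 - 17.9 - 27.7 = -65.6
Current account = 358.0 + 4.1 + (-65.6) = 296.5
(Excluded from the current account — financial account: increase in resident deposits held at foreign banks 18.7, foreign purchases of domestic corporate bonds 57.6, new loans extended by domestic banks to foreign borrowers 46.3; capital account: acquisition of foreign patents and trademarks (non-produced assets) 4.7, debt forgiveness received from foreign official creditors 6.0.)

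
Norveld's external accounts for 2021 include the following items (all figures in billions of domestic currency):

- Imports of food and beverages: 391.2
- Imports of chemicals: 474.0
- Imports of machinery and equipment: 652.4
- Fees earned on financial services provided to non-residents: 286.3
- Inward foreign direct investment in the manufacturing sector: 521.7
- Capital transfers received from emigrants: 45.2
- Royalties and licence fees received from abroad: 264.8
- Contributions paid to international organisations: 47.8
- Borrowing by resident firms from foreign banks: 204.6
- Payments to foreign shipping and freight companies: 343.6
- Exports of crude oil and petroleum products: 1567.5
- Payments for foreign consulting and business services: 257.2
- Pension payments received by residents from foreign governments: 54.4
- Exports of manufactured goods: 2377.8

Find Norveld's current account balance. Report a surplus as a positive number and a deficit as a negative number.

Goods: -474.0 + 2377.8 + 1567.5 - 652.4 - 391.2 = 2427.7
Services: 286.3 - 343.6 - 257.2 + 264.8 = -49.7
Secondary income: 54.4 - 47.8 = 6.6
Current account = 2427.7 + (-49.7) + 6.6 = 2384.6
(Excluded from the current account — financial account: inward foreign direct investment in the manufacturing sector 521.7, borrowing by resident firms from foreign banks 204.6; capital account: capital transfers received from emigrants 45.2.)

2384.6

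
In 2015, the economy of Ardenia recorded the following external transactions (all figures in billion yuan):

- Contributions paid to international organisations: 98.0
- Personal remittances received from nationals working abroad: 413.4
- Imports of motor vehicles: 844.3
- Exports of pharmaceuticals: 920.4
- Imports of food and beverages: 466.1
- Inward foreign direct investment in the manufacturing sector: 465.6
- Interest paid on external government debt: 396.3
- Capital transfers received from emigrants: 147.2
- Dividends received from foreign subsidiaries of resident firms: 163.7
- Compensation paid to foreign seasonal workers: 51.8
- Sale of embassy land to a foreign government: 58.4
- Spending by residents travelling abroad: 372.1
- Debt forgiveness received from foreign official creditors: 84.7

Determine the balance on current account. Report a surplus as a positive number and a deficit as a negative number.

-731.1

Goods: -466.1 + 920.4 - 844.3 = -390.0
Services: -372.1
Primary income: -396.3 - 51.8 + 163.7 = -284.4
Secondary income: -98.0 + 413.4 = 315.4
Current account = (-390.0) + (-372.1) + (-284.4) + 315.4 = -731.1
(Excluded from the current account — financial account: inward foreign direct investment in the manufacturing sector 465.6; capital account: capital transfers received from emigrants 147.2, sale of embassy land to a foreign government 58.4, debt forgiveness received from foreign official creditors 84.7.)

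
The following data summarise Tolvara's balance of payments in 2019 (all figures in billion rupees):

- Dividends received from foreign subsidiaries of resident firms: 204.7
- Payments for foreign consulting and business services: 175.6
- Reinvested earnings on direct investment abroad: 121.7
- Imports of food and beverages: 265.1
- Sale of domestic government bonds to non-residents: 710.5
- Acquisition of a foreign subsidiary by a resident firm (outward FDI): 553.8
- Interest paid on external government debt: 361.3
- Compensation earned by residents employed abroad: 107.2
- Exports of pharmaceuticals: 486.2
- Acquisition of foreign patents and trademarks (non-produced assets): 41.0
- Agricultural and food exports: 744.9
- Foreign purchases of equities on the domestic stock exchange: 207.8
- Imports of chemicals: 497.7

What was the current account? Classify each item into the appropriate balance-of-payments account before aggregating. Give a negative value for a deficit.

Goods: 744.9 - 497.7 - 265.1 + 486.2 = 468.3
Services: -175.6
Primary income: 204.7 + 107.2 + 121.7 - 361.3 = 72.3
Current account = 468.3 + (-175.6) + 72.3 = 365.0
(Excluded from the current account — financial account: sale of domestic government bonds to non-residents 710.5, acquisition of a foreign subsidiary by a resident firm (outward FDI) 553.8, foreign purchases of equities on the domestic stock exchange 207.8; capital account: acquisition of foreign patents and trademarks (non-produced assets) 41.0.)

365.0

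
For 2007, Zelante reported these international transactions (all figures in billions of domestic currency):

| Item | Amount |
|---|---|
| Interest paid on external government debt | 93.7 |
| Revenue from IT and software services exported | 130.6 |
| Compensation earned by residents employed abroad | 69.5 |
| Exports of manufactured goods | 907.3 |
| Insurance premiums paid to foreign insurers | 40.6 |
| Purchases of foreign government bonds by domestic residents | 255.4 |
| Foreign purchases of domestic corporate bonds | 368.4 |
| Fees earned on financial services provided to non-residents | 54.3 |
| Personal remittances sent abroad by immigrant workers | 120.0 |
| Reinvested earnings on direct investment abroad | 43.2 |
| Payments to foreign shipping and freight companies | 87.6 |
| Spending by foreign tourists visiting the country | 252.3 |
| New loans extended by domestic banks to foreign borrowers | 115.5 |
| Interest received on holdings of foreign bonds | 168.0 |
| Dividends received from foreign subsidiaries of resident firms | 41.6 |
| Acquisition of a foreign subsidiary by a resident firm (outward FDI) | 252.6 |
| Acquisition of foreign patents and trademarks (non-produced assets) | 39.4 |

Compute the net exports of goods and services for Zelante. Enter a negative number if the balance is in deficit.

1216.3

Goods: 907.3
Services: 252.3 + 54.3 - 40.6 - 87.6 + 130.6 = 309.0
Trade balance = 907.3 + 309.0 = 1216.3
(Excluded from the trade balance — primary income: interest paid on external government debt 93.7, compensation earned by residents employed abroad 69.5, reinvested earnings on direct investment abroad 43.2, interest received on holdings of foreign bonds 168.0, dividends received from foreign subsidiaries of resident firms 41.6; financial account: purchases of foreign government bonds by domestic residents 255.4, foreign purchases of domestic corporate bonds 368.4, new loans extended by domestic banks to foreign borrowers 115.5, acquisition of a foreign subsidiary by a resident firm (outward FDI) 252.6; secondary income: personal remittances sent abroad by immigrant workers 120.0; capital account: acquisition of foreign patents and trademarks (non-produced assets) 39.4.)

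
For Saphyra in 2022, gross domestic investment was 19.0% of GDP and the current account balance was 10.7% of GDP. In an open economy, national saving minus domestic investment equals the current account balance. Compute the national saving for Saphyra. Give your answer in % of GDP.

S = I + CA = 19.0 + 10.7 = 29.7

29.7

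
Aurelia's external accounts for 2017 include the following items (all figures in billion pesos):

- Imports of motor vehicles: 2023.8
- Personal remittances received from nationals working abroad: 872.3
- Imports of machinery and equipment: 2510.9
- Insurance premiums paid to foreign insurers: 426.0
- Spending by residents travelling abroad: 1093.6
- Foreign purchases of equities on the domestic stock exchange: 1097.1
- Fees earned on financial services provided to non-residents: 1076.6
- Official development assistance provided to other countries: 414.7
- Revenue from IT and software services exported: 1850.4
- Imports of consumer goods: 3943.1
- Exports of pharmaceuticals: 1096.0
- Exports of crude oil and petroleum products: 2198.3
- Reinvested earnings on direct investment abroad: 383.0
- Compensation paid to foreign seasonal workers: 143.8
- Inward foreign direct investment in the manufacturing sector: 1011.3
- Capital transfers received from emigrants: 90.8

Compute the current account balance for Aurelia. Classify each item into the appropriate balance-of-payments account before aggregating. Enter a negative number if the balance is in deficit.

Goods: -2510.9 - 3943.1 + 2198.3 - 2023.8 + 1096.0 = -5183.5
Services: -1093.6 + 1850.4 - 426.0 + 1076.6 = 1407.4
Primary income: -143.8 + 383.0 = 239.2
Secondary income: -414.7 + 872.3 = 457.6
Current account = (-5183.5) + 1407.4 + 239.2 + 457.6 = -3079.3
(Excluded from the current account — financial account: foreign purchases of equities on the domestic stock exchange 1097.1, inward foreign direct investment in the manufacturing sector 1011.3; capital account: capital transfers received from emigrants 90.8.)

-3079.3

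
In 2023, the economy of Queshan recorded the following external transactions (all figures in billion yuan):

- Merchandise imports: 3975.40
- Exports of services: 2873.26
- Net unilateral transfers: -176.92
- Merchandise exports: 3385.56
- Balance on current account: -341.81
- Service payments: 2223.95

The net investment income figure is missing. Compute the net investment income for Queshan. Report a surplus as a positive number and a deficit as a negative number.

-224.36

Current account = goods balance + services balance + net primary income + net secondary income
Sum of the known components = -117.45
Net investment income = CA - (known components) = -341.81 - (-117.45) = -224.36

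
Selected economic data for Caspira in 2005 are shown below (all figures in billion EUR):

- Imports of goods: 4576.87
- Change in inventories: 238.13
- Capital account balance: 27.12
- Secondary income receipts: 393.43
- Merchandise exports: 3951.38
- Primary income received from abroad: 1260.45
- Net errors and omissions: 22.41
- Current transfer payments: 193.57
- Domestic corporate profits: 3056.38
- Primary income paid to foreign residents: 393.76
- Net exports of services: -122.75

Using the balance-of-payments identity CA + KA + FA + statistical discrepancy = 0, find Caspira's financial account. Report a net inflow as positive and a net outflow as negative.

-367.84

Goods balance = 3951.38 - 4576.87 = -625.49
Services balance = -122.75
Trade balance (goods + services) = -625.49 + (-122.75) = -748.24
Net primary income = 1260.45 - 393.76 = 866.69
Net secondary income = 393.43 - 193.57 = 199.86
Current account = -748.24 + 866.69 + 199.86 = 318.31
Financial account = -(318.31 + 27.12 + 22.41) = -367.84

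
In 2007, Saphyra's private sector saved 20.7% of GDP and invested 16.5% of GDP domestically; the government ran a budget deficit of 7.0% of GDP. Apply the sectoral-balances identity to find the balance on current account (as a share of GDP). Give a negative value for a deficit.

By the sectoral-balances identity, CA = (S_private - I) + (T - G).
Private balance = 20.7 - 16.5 = 4.2
Government balance (T - G) = -7.0
CA = 4.2 + (-7.0) = -2.8

-2.8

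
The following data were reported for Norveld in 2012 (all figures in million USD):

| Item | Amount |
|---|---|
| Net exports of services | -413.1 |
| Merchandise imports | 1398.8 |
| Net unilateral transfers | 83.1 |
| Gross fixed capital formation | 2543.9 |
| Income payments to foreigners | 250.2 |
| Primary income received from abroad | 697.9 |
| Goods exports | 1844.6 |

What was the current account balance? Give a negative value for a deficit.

563.5

Goods balance = 1844.6 - 1398.8 = 445.8
Services balance = -413.1
Trade balance (goods + services) = 445.8 + (-413.1) = 32.7
Net primary income = 697.9 - 250.2 = 447.7
Net secondary income = 83.1
Current account = 32.7 + 447.7 + 83.1 = 563.5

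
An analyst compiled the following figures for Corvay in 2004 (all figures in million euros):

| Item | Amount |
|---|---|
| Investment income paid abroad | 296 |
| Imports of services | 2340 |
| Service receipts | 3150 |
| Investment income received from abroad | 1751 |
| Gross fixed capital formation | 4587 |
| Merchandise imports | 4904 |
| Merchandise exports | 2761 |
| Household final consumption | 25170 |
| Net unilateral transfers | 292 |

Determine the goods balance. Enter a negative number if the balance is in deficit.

-2143

Goods balance = 2761 - 4904 = -2143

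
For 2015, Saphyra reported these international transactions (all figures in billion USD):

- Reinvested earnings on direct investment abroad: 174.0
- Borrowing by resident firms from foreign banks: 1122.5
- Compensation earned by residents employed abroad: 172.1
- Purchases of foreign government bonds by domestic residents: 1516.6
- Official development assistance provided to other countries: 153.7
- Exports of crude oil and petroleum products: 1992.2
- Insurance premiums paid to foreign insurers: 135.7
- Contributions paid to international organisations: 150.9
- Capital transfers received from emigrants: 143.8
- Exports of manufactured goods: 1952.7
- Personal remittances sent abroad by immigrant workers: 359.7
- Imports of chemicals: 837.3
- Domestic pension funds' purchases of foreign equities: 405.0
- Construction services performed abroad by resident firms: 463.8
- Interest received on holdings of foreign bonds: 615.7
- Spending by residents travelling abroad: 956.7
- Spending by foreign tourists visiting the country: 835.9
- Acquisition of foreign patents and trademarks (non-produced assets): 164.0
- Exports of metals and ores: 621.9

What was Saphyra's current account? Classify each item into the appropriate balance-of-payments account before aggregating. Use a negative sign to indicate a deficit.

4234.3

Goods: 1952.7 - 837.3 + 621.9 + 1992.2 = 3729.5
Services: 835.9 - 956.7 - 135.7 + 463.8 = 207.3
Primary income: 615.7 + 172.1 + 174.0 = 961.8
Secondary income: -359.7 - 150.9 - 153.7 = -664.3
Current account = 3729.5 + 207.3 + 961.8 + (-664.3) = 4234.3
(Excluded from the current account — financial account: borrowing by resident firms from foreign banks 1122.5, purchases of foreign government bonds by domestic residents 1516.6, domestic pension funds' purchases of foreign equities 405.0; capital account: capital transfers received from emigrants 143.8, acquisition of foreign patents and trademarks (non-produced assets) 164.0.)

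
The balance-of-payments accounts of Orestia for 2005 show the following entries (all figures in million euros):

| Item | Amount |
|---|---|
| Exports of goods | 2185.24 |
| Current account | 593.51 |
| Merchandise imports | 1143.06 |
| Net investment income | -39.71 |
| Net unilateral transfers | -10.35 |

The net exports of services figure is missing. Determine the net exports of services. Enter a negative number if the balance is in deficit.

Current account = goods balance + services balance + net primary income + net secondary income
Sum of the known components = 992.12
Net exports of services = CA - (known components) = 593.51 - 992.12 = -398.61

-398.61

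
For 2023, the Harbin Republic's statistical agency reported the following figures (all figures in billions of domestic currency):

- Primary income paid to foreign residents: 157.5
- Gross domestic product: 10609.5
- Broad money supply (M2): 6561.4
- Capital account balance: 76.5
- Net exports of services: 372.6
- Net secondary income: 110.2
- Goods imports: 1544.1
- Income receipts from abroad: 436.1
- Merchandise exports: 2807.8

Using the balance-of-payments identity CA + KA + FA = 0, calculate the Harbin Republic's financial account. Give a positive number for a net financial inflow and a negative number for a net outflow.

-2101.6

Goods balance = 2807.8 - 1544.1 = 1263.7
Services balance = 372.6
Trade balance (goods + services) = 1263.7 + 372.6 = 1636.3
Net primary income = 436.1 - 157.5 = 278.6
Net secondary income = 110.2
Current account = 1636.3 + 278.6 + 110.2 = 2025.1
Financial account = -(2025.1 + 76.5) = -2101.6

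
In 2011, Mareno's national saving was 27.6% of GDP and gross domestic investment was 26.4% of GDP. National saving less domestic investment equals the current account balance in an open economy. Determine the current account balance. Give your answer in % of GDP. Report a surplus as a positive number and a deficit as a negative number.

1.2

CA = S - I = 27.6 - 26.4 = 1.2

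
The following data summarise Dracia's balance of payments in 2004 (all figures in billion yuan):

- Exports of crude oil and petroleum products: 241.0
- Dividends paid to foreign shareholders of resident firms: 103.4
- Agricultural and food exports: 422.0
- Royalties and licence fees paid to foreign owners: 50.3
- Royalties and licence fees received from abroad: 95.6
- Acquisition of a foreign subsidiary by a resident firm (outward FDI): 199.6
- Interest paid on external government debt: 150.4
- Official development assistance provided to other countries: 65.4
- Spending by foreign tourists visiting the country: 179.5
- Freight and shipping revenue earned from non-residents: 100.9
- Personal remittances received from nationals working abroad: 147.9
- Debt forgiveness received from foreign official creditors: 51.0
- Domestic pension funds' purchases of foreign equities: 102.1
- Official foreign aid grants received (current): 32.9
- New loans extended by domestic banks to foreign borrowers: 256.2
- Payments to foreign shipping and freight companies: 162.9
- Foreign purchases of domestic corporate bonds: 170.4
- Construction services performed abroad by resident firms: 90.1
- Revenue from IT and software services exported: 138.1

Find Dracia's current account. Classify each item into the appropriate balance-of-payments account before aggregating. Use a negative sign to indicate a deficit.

Goods: 422.0 + 241.0 = 663.0
Services: 95.6 + 90.1 - 50.3 - 162.9 + 179.5 + 138.1 + 100.9 = 391.0
Primary income: -103.4 - 150.4 = -253.8
Secondary income: -65.4 + 32.9 + 147.9 = 115.4
Current account = 663.0 + 391.0 + (-253.8) + 115.4 = 915.6
(Excluded from the current account — financial account: acquisition of a foreign subsidiary by a resident firm (outward FDI) 199.6, domestic pension funds' purchases of foreign equities 102.1, new loans extended by domestic banks to foreign borrowers 256.2, foreign purchases of domestic corporate bonds 170.4; capital account: debt forgiveness received from foreign official creditors 51.0.)

915.6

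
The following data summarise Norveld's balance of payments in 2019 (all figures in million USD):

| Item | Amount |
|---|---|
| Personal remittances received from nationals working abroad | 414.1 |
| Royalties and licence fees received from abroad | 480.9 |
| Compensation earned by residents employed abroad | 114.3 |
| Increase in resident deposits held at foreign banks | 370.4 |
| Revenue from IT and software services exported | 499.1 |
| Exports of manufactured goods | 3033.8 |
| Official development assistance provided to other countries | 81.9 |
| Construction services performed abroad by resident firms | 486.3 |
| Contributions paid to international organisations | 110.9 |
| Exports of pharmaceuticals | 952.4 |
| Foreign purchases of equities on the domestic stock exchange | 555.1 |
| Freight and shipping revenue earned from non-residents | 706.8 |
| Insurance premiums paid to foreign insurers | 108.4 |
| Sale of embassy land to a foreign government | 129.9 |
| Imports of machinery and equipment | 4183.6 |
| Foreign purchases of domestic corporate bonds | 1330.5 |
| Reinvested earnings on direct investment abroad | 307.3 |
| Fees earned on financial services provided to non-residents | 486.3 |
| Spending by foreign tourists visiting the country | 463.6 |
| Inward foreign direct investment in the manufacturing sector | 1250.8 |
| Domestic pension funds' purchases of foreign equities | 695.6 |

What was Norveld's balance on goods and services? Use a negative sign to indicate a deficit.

Goods: 952.4 - 4183.6 + 3033.8 = -197.4
Services: -108.4 + 706.8 + 463.6 + 499.1 + 486.3 + 480.9 + 486.3 = 3014.6
Trade balance = -197.4 + 3014.6 = 2817.2
(Excluded from the trade balance — secondary income: personal remittances received from nationals working abroad 414.1, official development assistance provided to other countries 81.9, contributions paid to international organisations 110.9; primary income: compensation earned by residents employed abroad 114.3, reinvested earnings on direct investment abroad 307.3; financial account: increase in resident deposits held at foreign banks 370.4, foreign purchases of equities on the domestic stock exchange 555.1, foreign purchases of domestic corporate bonds 1330.5, inward foreign direct investment in the manufacturing sector 1250.8, domestic pension funds' purchases of foreign equities 695.6; capital account: sale of embassy land to a foreign government 129.9.)

2817.2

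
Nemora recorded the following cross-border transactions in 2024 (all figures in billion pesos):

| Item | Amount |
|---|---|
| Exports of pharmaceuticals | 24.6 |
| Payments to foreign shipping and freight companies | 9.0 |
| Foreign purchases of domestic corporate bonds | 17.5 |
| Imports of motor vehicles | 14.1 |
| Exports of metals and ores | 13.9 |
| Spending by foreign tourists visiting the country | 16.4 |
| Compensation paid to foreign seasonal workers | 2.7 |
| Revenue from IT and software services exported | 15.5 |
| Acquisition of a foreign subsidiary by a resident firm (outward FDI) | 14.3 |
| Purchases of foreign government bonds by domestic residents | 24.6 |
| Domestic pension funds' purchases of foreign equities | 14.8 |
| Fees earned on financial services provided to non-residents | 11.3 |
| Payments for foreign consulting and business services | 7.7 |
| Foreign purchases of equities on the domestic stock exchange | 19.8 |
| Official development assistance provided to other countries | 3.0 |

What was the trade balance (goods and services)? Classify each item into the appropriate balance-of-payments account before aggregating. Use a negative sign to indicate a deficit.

Goods: 13.9 + 24.6 - 14.1 = 24.4
Services: 16.4 + 11.3 - 7.7 + 15.5 - 9.0 = 26.5
Trade balance = 24.4 + 26.5 = 50.9
(Excluded from the trade balance — financial account: foreign purchases of domestic corporate bonds 17.5, acquisition of a foreign subsidiary by a resident firm (outward FDI) 14.3, purchases of foreign government bonds by domestic residents 24.6, domestic pension funds' purchases of foreign equities 14.8, foreign purchases of equities on the domestic stock exchange 19.8; primary income: compensation paid to foreign seasonal workers 2.7; secondary income: official development assistance provided to other countries 3.0.)

50.9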